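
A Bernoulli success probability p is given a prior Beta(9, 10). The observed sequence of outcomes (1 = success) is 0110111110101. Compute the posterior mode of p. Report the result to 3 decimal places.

Prior: Beta(9, 10).
Data: 9 successes in 13 trials (from the sequence). The binomial likelihood contributes p^9(1−p)^4, so the posterior is Beta(9+9, 10+4) = Beta(18, 14).
For Beta(a, b) with a, b > 1 the mode is (a−1)/(a+b−2) = 17/30 ≈ 0.567.

p̂_MAP = 0.567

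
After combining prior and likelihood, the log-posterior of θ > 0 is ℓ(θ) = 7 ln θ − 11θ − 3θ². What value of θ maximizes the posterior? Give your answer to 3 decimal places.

ℓ'(θ) = 7/θ − 11 − 6θ. Setting this to zero and multiplying by θ: 6θ² + 11θ − 7 = 0.
θ = (−11 + √(11² + 4·6·7)) / (2·6) = (−11 + √289) / 12 = (−11 + 17)/12 = 1/2.
ℓ''(θ) = −7/θ² − 6 < 0, confirming a maximum.

θ̂_MAP = 0.500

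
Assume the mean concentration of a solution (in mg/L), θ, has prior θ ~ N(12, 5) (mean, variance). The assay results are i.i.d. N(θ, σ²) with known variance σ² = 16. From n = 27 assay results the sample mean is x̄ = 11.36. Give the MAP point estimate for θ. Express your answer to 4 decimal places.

n = 27, x̄ = 11.36.
For a Normal prior and Normal likelihood with known variance, the posterior is Normal; its mode equals its mean, the precision-weighted average.
Prior precision 1/σ₀² = 1/5 = 0.2; data precision n/σ² = 27/16 = 1.6875.
θ̂ = (0.2·12 + 1.6875·11.36) / (0.2 + 1.6875) = 21.57/1.8875 = 8628/755 ≈ 11.4278.

θ̂_MAP = 11.4278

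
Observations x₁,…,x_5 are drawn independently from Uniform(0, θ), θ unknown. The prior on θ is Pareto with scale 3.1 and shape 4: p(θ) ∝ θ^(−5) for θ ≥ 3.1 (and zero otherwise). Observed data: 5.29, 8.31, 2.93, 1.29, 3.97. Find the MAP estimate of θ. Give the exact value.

The Uniform(0, θ) likelihood is θ^(−n) for θ ≥ max(xᵢ), zero otherwise. Here max(xᵢ) = 8.31.
Posterior ∝ θ^(−5) · θ^(−5) = θ^(−10) on θ ≥ max(3.1, 8.31) = 8.31.
This density is strictly decreasing in θ, so the posterior mode lies at the lower boundary of the support.

θ̂_MAP = 8.31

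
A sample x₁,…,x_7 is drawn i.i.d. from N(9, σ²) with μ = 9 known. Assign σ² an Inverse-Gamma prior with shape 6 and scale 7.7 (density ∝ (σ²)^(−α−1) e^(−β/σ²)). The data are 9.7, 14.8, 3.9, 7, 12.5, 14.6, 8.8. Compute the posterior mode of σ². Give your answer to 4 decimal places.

Sum of squared deviations about the known mean: SS = (9.7−9)² + (14.8−9)² + (3.9−9)² + (7−9)² + (12.5−9)² + (14.6−9)² + (8.8−9)² = 107.79.
The Normal likelihood contributes (σ²)^(−n/2) exp(−SS/(2σ²)), so the posterior is Inverse-Gamma(α + n/2, β + SS/2) = Inverse-Gamma(9.5, 61.595).
The mode of Inverse-Gamma(a, b) is b/(a+1) = 61.595/10.5 ≈ 5.8662.

σ̂²_MAP = 5.8662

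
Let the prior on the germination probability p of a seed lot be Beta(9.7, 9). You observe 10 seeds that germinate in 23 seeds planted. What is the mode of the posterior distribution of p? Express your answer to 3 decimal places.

Prior: Beta(9.7, 9).
Data: 10 successes in 23 trials. The binomial likelihood contributes p^10(1−p)^13, so the posterior is Beta(9.7+10, 9+13) = Beta(19.7, 22).
For Beta(a, b) with a, b > 1 the mode is (a−1)/(a+b−2) = 18.7/39.7 ≈ 0.471.

p̂_MAP = 0.471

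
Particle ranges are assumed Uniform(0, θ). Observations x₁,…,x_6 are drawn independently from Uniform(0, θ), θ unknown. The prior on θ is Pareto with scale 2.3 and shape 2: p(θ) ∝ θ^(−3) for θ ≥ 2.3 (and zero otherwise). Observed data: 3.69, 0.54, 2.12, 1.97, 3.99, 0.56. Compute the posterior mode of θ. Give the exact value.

θ̂_MAP = 3.99

The Uniform(0, θ) likelihood is θ^(−n) for θ ≥ max(xᵢ), zero otherwise. Here max(xᵢ) = 3.99.
Posterior ∝ θ^(−3) · θ^(−6) = θ^(−9) on θ ≥ max(2.3, 3.99) = 3.99.
This density is strictly decreasing in θ, so the posterior mode lies at the lower boundary of the support.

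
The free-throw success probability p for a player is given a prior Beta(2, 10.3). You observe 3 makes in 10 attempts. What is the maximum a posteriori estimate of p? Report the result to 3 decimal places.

Prior: Beta(2, 10.3).
Data: 3 successes in 10 trials. The binomial likelihood contributes p^3(1−p)^7, so the posterior is Beta(2+3, 10.3+7) = Beta(5, 17.3).
For Beta(a, b) with a, b > 1 the mode is (a−1)/(a+b−2) = 4/20.3 ≈ 0.197.

p̂_MAP = 0.197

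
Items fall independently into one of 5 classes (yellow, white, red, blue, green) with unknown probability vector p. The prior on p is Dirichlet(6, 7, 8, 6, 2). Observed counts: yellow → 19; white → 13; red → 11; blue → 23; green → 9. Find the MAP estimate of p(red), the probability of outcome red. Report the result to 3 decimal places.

The posterior is Dirichlet(αᵢ + nᵢ) = Dirichlet(25, 20, 19, 29, 11).
For a Dirichlet(a₁,…,a_K) with all aᵢ > 1, the mode has j-th component (aⱼ − 1)/(Σaᵢ − K).
Here Σaᵢ = 104 and K = 5, so p(red) = (19 − 1)/(104 − 5) = 18/99 ≈ 0.182.

MAP estimate of p(red) = 0.182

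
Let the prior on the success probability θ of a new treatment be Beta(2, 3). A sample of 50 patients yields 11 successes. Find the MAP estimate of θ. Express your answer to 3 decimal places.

θ̂_MAP = 0.226

Prior: Beta(2, 3).
Data: 11 successes in 50 trials. The binomial likelihood contributes θ^11(1−θ)^39, so the posterior is Beta(2+11, 3+39) = Beta(13, 42).
For Beta(a, b) with a, b > 1 the mode is (a−1)/(a+b−2) = 12/53 ≈ 0.226.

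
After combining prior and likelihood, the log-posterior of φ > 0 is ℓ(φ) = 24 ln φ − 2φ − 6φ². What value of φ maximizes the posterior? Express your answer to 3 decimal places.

ℓ'(φ) = 24/φ − 2 − 12φ. Setting this to zero and multiplying by φ: 12φ² + 2φ − 24 = 0.
φ = (−2 + √(2² + 4·12·24)) / (2·12) = (−2 + √1156) / 24 = (−2 + 34)/24 = 4/3.
ℓ''(φ) = −24/φ² − 12 < 0, confirming a maximum.

φ̂_MAP = 1.333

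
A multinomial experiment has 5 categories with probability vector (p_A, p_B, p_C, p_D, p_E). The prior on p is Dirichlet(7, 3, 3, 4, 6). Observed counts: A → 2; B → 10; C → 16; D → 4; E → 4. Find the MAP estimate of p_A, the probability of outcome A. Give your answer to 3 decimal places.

MAP estimate of p_A = 0.148

The posterior is Dirichlet(αᵢ + nᵢ) = Dirichlet(9, 13, 19, 8, 10).
For a Dirichlet(a₁,…,a_K) with all aᵢ > 1, the mode has j-th component (aⱼ − 1)/(Σaᵢ − K).
Here Σaᵢ = 59 and K = 5, so p_A = (9 − 1)/(59 − 5) = 8/54 ≈ 0.148.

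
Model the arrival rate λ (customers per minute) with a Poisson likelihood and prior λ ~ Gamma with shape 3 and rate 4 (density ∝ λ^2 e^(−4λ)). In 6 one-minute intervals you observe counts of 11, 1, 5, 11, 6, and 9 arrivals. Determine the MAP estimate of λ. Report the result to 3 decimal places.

λ̂_MAP = 4.500

Σxᵢ = 11+1+5+11+6+9 = 43, with n = 6.
Posterior ∝ λ^2e^(−4λ) · λ^43e^(−6λ) = λ^45e^(−10λ), i.e. Gamma(shape=46, rate=10).
The mode of a Gamma(a, b) with a ≥ 1 (shape–rate) is (a−1)/b = 45/10 ≈ 4.500.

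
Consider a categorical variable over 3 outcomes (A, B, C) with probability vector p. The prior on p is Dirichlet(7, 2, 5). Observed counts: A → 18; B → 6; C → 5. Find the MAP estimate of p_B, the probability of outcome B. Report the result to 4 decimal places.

MAP estimate of p_B = 0.1750

The posterior is Dirichlet(αᵢ + nᵢ) = Dirichlet(25, 8, 10).
For a Dirichlet(a₁,…,a_K) with all aᵢ > 1, the mode has j-th component (aⱼ − 1)/(Σaᵢ − K).
Here Σaᵢ = 43 and K = 3, so p_B = (8 − 1)/(43 − 3) = 7/40 ≈ 0.1750.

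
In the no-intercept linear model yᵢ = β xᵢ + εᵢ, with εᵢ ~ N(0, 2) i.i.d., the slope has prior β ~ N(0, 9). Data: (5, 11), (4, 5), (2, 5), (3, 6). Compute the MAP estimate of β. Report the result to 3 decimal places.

log p(β | y) = −Σ(yᵢ − βxᵢ)²/(2·2) − β²/(2·9) + const.
Setting the derivative to zero: Σxᵢ(yᵢ − βxᵢ)/2 − β/9 = 0, so β = Σxᵢyᵢ / (Σxᵢ² + σ²/τ²).
Σxᵢyᵢ = 5·11 + 4·5 + 2·5 + 3·6 = 103; Σxᵢ² = 54; σ²/τ² = 2/9.
β̂_MAP = 103 / (54 + 2/9) = 103/(488/9) = 927/488 ≈ 1.900.

β̂_MAP = 1.900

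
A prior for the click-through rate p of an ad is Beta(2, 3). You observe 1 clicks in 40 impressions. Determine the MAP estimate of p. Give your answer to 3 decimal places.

Prior: Beta(2, 3).
Data: 1 success in 40 trials. The binomial likelihood contributes p(1−p)^39, so the posterior is Beta(2+1, 3+39) = Beta(3, 42).
For Beta(a, b) with a, b > 1 the mode is (a−1)/(a+b−2) = 2/43 ≈ 0.047.

p̂_MAP = 0.047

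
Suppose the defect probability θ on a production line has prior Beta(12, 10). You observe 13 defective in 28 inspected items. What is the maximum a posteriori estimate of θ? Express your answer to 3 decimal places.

θ̂_MAP = 0.500

Prior: Beta(12, 10).
Data: 13 successes in 28 trials. The binomial likelihood contributes θ^13(1−θ)^15, so the posterior is Beta(12+13, 10+15) = Beta(25, 25).
For Beta(a, b) with a, b > 1 the mode is (a−1)/(a+b−2) = 24/48 ≈ 0.500.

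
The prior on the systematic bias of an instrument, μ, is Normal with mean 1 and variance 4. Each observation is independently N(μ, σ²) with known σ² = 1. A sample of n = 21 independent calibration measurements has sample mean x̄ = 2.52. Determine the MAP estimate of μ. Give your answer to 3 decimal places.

μ̂_MAP = 2.502

n = 21, x̄ = 2.52.
For a Normal prior and Normal likelihood with known variance, the posterior is Normal; its mode equals its mean, the precision-weighted average.
Prior precision 1/σ₀² = 1/4 = 0.25; data precision n/σ² = 21/1 = 21.
μ̂ = (0.25·1 + 21·2.52) / (0.25 + 21) = 53.17/21.25 = 5317/2125 ≈ 2.502.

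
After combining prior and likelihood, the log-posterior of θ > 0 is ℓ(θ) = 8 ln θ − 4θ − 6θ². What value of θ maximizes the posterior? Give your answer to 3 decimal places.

ℓ'(θ) = 8/θ − 4 − 12θ. Setting this to zero and multiplying by θ: 12θ² + 4θ − 8 = 0.
θ = (−4 + √(4² + 4·12·8)) / (2·12) = (−4 + √400) / 24 = (−4 + 20)/24 = 2/3.
ℓ''(θ) = −8/θ² − 12 < 0, confirming a maximum.

θ̂_MAP = 0.667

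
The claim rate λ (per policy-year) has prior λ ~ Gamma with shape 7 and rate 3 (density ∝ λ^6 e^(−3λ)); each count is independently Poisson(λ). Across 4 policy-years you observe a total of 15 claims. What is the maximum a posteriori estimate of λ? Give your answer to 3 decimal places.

λ̂_MAP = 3.000

Σxᵢ = 15, n = 4.
Posterior ∝ λ^6e^(−3λ) · λ^15e^(−4λ) = λ^21e^(−7λ), i.e. Gamma(shape=22, rate=7).
The mode of a Gamma(a, b) with a ≥ 1 (shape–rate) is (a−1)/b = 21/7 ≈ 3.000.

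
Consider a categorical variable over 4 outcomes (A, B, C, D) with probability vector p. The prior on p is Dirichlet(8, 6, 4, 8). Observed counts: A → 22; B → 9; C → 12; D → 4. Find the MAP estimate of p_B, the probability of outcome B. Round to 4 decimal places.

The posterior is Dirichlet(αᵢ + nᵢ) = Dirichlet(30, 15, 16, 12).
For a Dirichlet(a₁,…,a_K) with all aᵢ > 1, the mode has j-th component (aⱼ − 1)/(Σaᵢ − K).
Here Σaᵢ = 73 and K = 4, so p_B = (15 − 1)/(73 − 4) = 14/69 ≈ 0.2029.

MAP estimate of p_B = 0.2029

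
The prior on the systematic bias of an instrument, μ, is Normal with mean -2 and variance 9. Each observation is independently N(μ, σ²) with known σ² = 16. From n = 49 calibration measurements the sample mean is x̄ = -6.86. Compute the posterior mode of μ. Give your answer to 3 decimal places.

μ̂_MAP = -6.690

n = 49, x̄ = -6.86.
For a Normal prior and Normal likelihood with known variance, the posterior is Normal; its mode equals its mean, the precision-weighted average.
Prior precision 1/σ₀² = 1/9; data precision n/σ² = 49/16 = 3.0625.
μ̂ = ((1/9)·(-2) + 3.0625·(-6.86)) / (1/9 + 3.0625) = (-152863/7200)/(457/144) = -152863/22850 ≈ -6.690.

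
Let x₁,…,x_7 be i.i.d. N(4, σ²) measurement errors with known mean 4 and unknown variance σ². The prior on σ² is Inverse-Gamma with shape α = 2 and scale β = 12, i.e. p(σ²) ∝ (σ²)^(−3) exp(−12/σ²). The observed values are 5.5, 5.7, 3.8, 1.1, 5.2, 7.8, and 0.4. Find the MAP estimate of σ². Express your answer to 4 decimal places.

Sum of squared deviations about the known mean: SS = (5.5−4)² + (5.7−4)² + (3.8−4)² + (1.1−4)² + (5.2−4)² + (7.8−4)² + (0.4−4)² = 42.43.
The Normal likelihood contributes (σ²)^(−n/2) exp(−SS/(2σ²)), so the posterior is Inverse-Gamma(α + n/2, β + SS/2) = Inverse-Gamma(5.5, 33.215).
The mode of Inverse-Gamma(a, b) is b/(a+1) = 33.215/6.5 ≈ 5.1100.

σ̂²_MAP = 5.1100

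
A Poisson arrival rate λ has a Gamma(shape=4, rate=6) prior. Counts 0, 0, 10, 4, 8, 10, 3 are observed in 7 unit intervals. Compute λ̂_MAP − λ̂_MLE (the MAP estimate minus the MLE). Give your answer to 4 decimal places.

Σxᵢ = 35. Posterior is Gamma(39, 13); MAP = (39−1)/13 = 38/13 ≈ 2.92308.
MLE = x̄ = 35/7 ≈ 5.00000.
Difference = 38/13 − 35/7 = -27/13 ≈ -2.0769.

MAP − MLE = -2.0769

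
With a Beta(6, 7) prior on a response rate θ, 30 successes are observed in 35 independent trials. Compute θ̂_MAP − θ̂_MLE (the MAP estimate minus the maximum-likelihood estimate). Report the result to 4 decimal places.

Posterior is Beta(36, 12); MAP = (36−1)/(48−2) = 35/46 ≈ 0.76087.
MLE ignores the prior: θ̂_MLE = k/n = 30/35 ≈ 0.85714.
Difference = 35/46 − 30/35 = -31/322 ≈ -0.0963.

MAP − MLE = -0.0963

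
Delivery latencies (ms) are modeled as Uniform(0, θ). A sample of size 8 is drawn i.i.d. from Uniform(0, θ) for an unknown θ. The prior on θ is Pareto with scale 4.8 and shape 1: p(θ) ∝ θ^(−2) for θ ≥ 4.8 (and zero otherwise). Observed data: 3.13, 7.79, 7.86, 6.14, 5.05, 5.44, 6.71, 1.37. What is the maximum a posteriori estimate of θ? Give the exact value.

θ̂_MAP = 7.86

The Uniform(0, θ) likelihood is θ^(−n) for θ ≥ max(xᵢ), zero otherwise. Here max(xᵢ) = 7.86.
Posterior ∝ θ^(−2) · θ^(−8) = θ^(−10) on θ ≥ max(4.8, 7.86) = 7.86.
This density is strictly decreasing in θ, so the posterior mode lies at the lower boundary of the support.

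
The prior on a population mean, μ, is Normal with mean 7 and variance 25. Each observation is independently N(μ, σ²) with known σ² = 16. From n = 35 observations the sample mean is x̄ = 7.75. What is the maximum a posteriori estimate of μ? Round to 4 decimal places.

n = 35, x̄ = 7.75.
For a Normal prior and Normal likelihood with known variance, the posterior is Normal; its mode equals its mean, the precision-weighted average.
Prior precision 1/σ₀² = 1/25 = 0.04; data precision n/σ² = 35/16 = 2.1875.
μ̂ = (0.04·7 + 2.1875·7.75) / (0.04 + 2.1875) = 17.233125/2.2275 = 9191/1188 ≈ 7.7365.

μ̂_MAP = 7.7365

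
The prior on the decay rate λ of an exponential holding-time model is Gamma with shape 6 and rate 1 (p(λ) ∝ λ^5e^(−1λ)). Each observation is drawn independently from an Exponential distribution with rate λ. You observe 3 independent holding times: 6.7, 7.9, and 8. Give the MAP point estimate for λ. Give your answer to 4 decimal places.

λ̂_MAP = 0.3390

The Exponential(rate=λ) likelihood is ∝ λ^n e^(−λΣtᵢ). Here n = 3 and Σtᵢ = 6.7 + 7.9 + 8 = 22.6.
Posterior ∝ λ^5e^(−1λ) · λ^3e^(−22.6λ) = λ^8e^(−23.6λ), i.e. Gamma(9, 23.6).
Mode = (a−1)/b = 8/23.6 ≈ 0.3390.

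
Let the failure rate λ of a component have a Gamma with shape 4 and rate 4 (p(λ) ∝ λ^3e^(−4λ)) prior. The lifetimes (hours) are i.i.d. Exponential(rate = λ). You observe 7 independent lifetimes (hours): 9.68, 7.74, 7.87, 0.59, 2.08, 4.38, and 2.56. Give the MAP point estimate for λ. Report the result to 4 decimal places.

λ̂_MAP = 0.2571

The Exponential(rate=λ) likelihood is ∝ λ^n e^(−λΣtᵢ). Here n = 7 and Σtᵢ = 9.68 + 7.74 + 7.87 + 0.59 + 2.08 + 4.38 + 2.56 = 34.90.
Posterior ∝ λ^3e^(−4λ) · λ^7e^(−34.90λ) = λ^10e^(−38.90λ), i.e. Gamma(11, 38.90).
Mode = (a−1)/b = 10/38.90 ≈ 0.2571.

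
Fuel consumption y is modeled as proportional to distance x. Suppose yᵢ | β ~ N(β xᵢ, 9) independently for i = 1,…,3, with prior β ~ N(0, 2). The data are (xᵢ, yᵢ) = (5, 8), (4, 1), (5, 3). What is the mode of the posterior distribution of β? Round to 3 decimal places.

log p(β | y) = −Σ(yᵢ − βxᵢ)²/(2·9) − β²/(2·2) + const.
Setting the derivative to zero: Σxᵢ(yᵢ − βxᵢ)/9 − β/2 = 0, so β = Σxᵢyᵢ / (Σxᵢ² + σ²/τ²).
Σxᵢyᵢ = 5·8 + 4·1 + 5·3 = 59; Σxᵢ² = 66; σ²/τ² = 4.5.
β̂_MAP = 59 / (66 + 4.5) = 59/70.5 ≈ 0.837.

β̂_MAP = 0.837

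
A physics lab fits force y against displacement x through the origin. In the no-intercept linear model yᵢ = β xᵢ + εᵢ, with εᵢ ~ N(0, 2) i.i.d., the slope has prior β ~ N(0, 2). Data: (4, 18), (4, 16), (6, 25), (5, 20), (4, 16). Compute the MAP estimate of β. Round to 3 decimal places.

log p(β | y) = −Σ(yᵢ − βxᵢ)²/(2·2) − β²/(2·2) + const.
Setting the derivative to zero: Σxᵢ(yᵢ − βxᵢ)/2 − β/2 = 0, so β = Σxᵢyᵢ / (Σxᵢ² + σ²/τ²).
Σxᵢyᵢ = 4·18 + 4·16 + 6·25 + 5·20 + 4·16 = 450; Σxᵢ² = 109; σ²/τ² = 1.
β̂_MAP = 450 / (109 + 1) = 450/110 ≈ 4.091.

β̂_MAP = 4.091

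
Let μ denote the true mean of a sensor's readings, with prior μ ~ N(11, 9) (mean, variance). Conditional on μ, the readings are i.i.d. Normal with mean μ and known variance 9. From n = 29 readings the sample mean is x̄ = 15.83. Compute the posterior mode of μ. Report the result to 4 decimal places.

μ̂_MAP = 15.6690

n = 29, x̄ = 15.83.
For a Normal prior and Normal likelihood with known variance, the posterior is Normal; its mode equals its mean, the precision-weighted average.
Prior precision 1/σ₀² = 1/9; data precision n/σ² = 29/9.
μ̂ = ((1/9)·11 + (29/9)·15.83) / (1/9 + 29/9) = 52.23/(10/3) = 15.6690.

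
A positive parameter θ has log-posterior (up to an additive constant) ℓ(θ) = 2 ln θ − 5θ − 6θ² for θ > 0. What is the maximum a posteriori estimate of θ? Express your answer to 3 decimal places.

ℓ'(θ) = 2/θ − 5 − 12θ. Setting this to zero and multiplying by θ: 12θ² + 5θ − 2 = 0.
θ = (−5 + √(5² + 4·12·2)) / (2·12) = (−5 + √121) / 24 = (−5 + 11)/24 = 1/4.
ℓ''(θ) = −2/θ² − 12 < 0, confirming a maximum.

θ̂_MAP = 0.250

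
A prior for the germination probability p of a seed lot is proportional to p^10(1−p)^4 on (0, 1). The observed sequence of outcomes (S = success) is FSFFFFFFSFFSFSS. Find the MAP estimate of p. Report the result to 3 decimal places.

p̂_MAP = 0.517

The prior density ∝ p^10(1−p)^4 is the kernel of Beta(11, 5).
Data: 5 successes in 15 trials (from the sequence). The binomial likelihood contributes p^5(1−p)^10, so the posterior is Beta(11+5, 5+10) = Beta(16, 15).
For Beta(a, b) with a, b > 1 the mode is (a−1)/(a+b−2) = 15/29 ≈ 0.517.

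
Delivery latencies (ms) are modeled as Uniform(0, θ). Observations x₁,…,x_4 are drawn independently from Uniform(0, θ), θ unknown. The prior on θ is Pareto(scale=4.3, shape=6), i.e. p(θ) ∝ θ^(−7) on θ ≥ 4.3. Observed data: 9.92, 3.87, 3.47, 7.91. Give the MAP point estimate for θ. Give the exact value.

θ̂_MAP = 9.92

The Uniform(0, θ) likelihood is θ^(−n) for θ ≥ max(xᵢ), zero otherwise. Here max(xᵢ) = 9.92.
Posterior ∝ θ^(−7) · θ^(−4) = θ^(−11) on θ ≥ max(4.3, 9.92) = 9.92.
This density is strictly decreasing in θ, so the posterior mode lies at the lower boundary of the support.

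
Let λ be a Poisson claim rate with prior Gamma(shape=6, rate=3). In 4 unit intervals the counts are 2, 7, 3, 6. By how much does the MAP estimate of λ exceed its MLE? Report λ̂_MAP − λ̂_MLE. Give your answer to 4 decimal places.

Σxᵢ = 18. Posterior is Gamma(24, 7); MAP = (24−1)/7 = 23/7 ≈ 3.28571.
MLE = x̄ = 18/4 ≈ 4.50000.
Difference = 23/7 − 18/4 = -17/14 ≈ -1.2143.

MAP − MLE = -1.2143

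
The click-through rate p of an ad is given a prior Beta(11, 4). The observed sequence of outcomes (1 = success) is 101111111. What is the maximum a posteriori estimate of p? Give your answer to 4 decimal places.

Prior: Beta(11, 4).
Data: 8 successes in 9 trials (from the sequence). The binomial likelihood contributes p^8(1−p)^1, so the posterior is Beta(11+8, 4+1) = Beta(19, 5).
For Beta(a, b) with a, b > 1 the mode is (a−1)/(a+b−2) = 18/22 ≈ 0.8182.

p̂_MAP = 0.8182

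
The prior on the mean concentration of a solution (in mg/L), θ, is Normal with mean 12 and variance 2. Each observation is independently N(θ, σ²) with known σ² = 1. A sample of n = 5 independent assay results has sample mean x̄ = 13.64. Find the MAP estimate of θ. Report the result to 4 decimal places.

n = 5, x̄ = 13.64.
For a Normal prior and Normal likelihood with known variance, the posterior is Normal; its mode equals its mean, the precision-weighted average.
Prior precision 1/σ₀² = 1/2 = 0.5; data precision n/σ² = 5/1 = 5.
θ̂ = (0.5·12 + 5·13.64) / (0.5 + 5) = 74.2/5.5 = 742/55 ≈ 13.4909.

θ̂_MAP = 13.4909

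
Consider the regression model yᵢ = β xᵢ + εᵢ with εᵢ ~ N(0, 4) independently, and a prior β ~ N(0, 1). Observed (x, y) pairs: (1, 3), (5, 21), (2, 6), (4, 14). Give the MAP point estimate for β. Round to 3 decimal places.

log p(β | y) = −Σ(yᵢ − βxᵢ)²/(2·4) − β²/(2·1) + const.
Setting the derivative to zero: Σxᵢ(yᵢ − βxᵢ)/4 − β/1 = 0, so β = Σxᵢyᵢ / (Σxᵢ² + σ²/τ²).
Σxᵢyᵢ = 1·3 + 5·21 + 2·6 + 4·14 = 176; Σxᵢ² = 46; σ²/τ² = 4.
β̂_MAP = 176 / (46 + 4) = 176/50 ≈ 3.520.

β̂_MAP = 3.520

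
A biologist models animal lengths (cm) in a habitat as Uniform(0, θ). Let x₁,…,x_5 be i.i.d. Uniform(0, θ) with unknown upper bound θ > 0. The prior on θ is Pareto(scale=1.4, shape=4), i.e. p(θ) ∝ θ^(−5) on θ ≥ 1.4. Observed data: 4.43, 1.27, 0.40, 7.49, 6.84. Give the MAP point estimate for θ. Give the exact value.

The Uniform(0, θ) likelihood is θ^(−n) for θ ≥ max(xᵢ), zero otherwise. Here max(xᵢ) = 7.49.
Posterior ∝ θ^(−5) · θ^(−5) = θ^(−10) on θ ≥ max(1.4, 7.49) = 7.49.
This density is strictly decreasing in θ, so the posterior mode lies at the lower boundary of the support.

θ̂_MAP = 7.49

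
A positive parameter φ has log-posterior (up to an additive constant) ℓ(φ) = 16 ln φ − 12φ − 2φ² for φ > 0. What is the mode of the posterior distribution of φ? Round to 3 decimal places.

φ̂_MAP = 1.000

ℓ'(φ) = 16/φ − 12 − 4φ. Setting this to zero and multiplying by φ: 4φ² + 12φ − 16 = 0.
φ = (−12 + √(12² + 4·4·16)) / (2·4) = (−12 + √400) / 8 = (−12 + 20)/8 = 1.
ℓ''(φ) = −16/φ² − 4 < 0, confirming a maximum.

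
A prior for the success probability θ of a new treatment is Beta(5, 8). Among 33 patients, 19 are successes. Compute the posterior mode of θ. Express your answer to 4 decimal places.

Prior: Beta(5, 8).
Data: 19 successes in 33 trials. The binomial likelihood contributes θ^19(1−θ)^14, so the posterior is Beta(5+19, 8+14) = Beta(24, 22).
For Beta(a, b) with a, b > 1 the mode is (a−1)/(a+b−2) = 23/44 ≈ 0.5227.

θ̂_MAP = 0.5227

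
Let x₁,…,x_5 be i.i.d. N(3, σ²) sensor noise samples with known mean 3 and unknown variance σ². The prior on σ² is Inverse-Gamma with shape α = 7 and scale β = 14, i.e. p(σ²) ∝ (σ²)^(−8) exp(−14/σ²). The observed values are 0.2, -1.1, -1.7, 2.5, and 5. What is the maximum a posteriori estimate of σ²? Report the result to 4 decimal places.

σ̂²_MAP = 3.7614

Sum of squared deviations about the known mean: SS = (0.2−3)² + (-1.1−3)² + (-1.7−3)² + (2.5−3)² + (5−3)² = 50.99.
The Normal likelihood contributes (σ²)^(−n/2) exp(−SS/(2σ²)), so the posterior is Inverse-Gamma(α + n/2, β + SS/2) = Inverse-Gamma(9.5, 39.495).
The mode of Inverse-Gamma(a, b) is b/(a+1) = 39.495/10.5 ≈ 3.7614.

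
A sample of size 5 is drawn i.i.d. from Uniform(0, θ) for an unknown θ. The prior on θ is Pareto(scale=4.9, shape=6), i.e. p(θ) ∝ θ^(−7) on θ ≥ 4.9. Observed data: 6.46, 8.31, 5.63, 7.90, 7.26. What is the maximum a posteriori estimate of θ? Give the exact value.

θ̂_MAP = 8.31

The Uniform(0, θ) likelihood is θ^(−n) for θ ≥ max(xᵢ), zero otherwise. Here max(xᵢ) = 8.31.
Posterior ∝ θ^(−7) · θ^(−5) = θ^(−12) on θ ≥ max(4.9, 8.31) = 8.31.
This density is strictly decreasing in θ, so the posterior mode lies at the lower boundary of the support.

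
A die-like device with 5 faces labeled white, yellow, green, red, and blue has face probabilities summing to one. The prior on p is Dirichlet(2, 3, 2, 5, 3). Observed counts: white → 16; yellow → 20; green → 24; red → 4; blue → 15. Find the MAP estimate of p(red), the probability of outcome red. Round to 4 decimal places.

The posterior is Dirichlet(αᵢ + nᵢ) = Dirichlet(18, 23, 26, 9, 18).
For a Dirichlet(a₁,…,a_K) with all aᵢ > 1, the mode has j-th component (aⱼ − 1)/(Σaᵢ − K).
Here Σaᵢ = 94 and K = 5, so p(red) = (9 − 1)/(94 − 5) = 8/89 ≈ 0.0899.

MAP estimate of p(red) = 0.0899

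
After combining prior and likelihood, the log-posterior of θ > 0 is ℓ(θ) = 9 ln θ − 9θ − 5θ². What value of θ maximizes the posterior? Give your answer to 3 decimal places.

ℓ'(θ) = 9/θ − 9 − 10θ. Setting this to zero and multiplying by θ: 10θ² + 9θ − 9 = 0.
θ = (−9 + √(9² + 4·10·9)) / (2·10) = (−9 + √441) / 20 = (−9 + 21)/20 = 3/5.
ℓ''(θ) = −9/θ² − 10 < 0, confirming a maximum.

θ̂_MAP = 0.600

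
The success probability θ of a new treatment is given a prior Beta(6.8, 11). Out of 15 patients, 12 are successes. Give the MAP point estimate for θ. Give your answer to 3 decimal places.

Prior: Beta(6.8, 11).
Data: 12 successes in 15 trials. The binomial likelihood contributes θ^12(1−θ)^3, so the posterior is Beta(6.8+12, 11+3) = Beta(18.8, 14).
For Beta(a, b) with a, b > 1 the mode is (a−1)/(a+b−2) = 17.8/30.8 ≈ 0.578.

θ̂_MAP = 0.578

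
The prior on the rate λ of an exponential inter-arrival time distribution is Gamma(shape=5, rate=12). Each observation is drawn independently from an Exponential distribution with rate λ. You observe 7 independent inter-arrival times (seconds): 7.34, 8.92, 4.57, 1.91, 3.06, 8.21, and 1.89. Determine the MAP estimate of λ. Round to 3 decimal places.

The Exponential(rate=λ) likelihood is ∝ λ^n e^(−λΣtᵢ). Here n = 7 and Σtᵢ = 7.34 + 8.92 + 4.57 + 1.91 + 3.06 + 8.21 + 1.89 = 35.90.
Posterior ∝ λ^4e^(−12λ) · λ^7e^(−35.90λ) = λ^11e^(−47.90λ), i.e. Gamma(12, 47.90).
Mode = (a−1)/b = 11/47.90 ≈ 0.230.

λ̂_MAP = 0.230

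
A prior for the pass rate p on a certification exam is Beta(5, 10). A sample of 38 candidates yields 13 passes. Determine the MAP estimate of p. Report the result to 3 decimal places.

Prior: Beta(5, 10).
Data: 13 successes in 38 trials. The binomial likelihood contributes p^13(1−p)^25, so the posterior is Beta(5+13, 10+25) = Beta(18, 35).
For Beta(a, b) with a, b > 1 the mode is (a−1)/(a+b−2) = 17/51 ≈ 0.333.

p̂_MAP = 0.333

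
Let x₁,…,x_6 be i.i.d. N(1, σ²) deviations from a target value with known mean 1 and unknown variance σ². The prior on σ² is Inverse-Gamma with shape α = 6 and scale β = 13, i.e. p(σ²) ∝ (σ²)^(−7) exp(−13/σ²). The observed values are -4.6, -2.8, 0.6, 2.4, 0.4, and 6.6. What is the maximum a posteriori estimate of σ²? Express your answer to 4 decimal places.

Sum of squared deviations about the known mean: SS = (-4.6−1)² + (-2.8−1)² + (0.6−1)² + (2.4−1)² + (0.4−1)² + (6.6−1)² = 79.64.
The Normal likelihood contributes (σ²)^(−n/2) exp(−SS/(2σ²)), so the posterior is Inverse-Gamma(α + n/2, β + SS/2) = Inverse-Gamma(9, 52.82).
The mode of Inverse-Gamma(a, b) is b/(a+1) = 52.82/10 ≈ 5.2820.

σ̂²_MAP = 5.2820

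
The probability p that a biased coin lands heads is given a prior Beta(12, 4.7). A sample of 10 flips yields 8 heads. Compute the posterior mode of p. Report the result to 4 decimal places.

p̂_MAP = 0.7692

Prior: Beta(12, 4.7).
Data: 8 successes in 10 trials. The binomial likelihood contributes p^8(1−p)^2, so the posterior is Beta(12+8, 4.7+2) = Beta(20, 6.7).
For Beta(a, b) with a, b > 1 the mode is (a−1)/(a+b−2) = 19/24.7 ≈ 0.7692.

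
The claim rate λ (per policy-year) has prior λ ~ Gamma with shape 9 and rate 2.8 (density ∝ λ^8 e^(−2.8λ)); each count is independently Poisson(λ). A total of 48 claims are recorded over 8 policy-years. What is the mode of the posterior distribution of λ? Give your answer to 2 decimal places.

Σxᵢ = 48, n = 8.
Posterior ∝ λ^8e^(−2.8λ) · λ^48e^(−8λ) = λ^56e^(−10.8λ), i.e. Gamma(shape=57, rate=10.8).
The mode of a Gamma(a, b) with a ≥ 1 (shape–rate) is (a−1)/b = 56/10.8 ≈ 5.19.

λ̂_MAP = 5.19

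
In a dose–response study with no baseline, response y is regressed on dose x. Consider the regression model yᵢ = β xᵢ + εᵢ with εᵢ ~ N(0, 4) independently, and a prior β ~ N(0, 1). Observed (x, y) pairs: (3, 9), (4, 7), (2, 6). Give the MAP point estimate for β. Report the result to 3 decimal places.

β̂_MAP = 2.030

log p(β | y) = −Σ(yᵢ − βxᵢ)²/(2·4) − β²/(2·1) + const.
Setting the derivative to zero: Σxᵢ(yᵢ − βxᵢ)/4 − β/1 = 0, so β = Σxᵢyᵢ / (Σxᵢ² + σ²/τ²).
Σxᵢyᵢ = 3·9 + 4·7 + 2·6 = 67; Σxᵢ² = 29; σ²/τ² = 4.
β̂_MAP = 67 / (29 + 4) = 67/33 ≈ 2.030.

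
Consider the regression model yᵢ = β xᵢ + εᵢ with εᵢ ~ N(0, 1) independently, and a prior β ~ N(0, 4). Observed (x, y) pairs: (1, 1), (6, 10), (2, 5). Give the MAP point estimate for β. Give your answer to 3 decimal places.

log p(β | y) = −Σ(yᵢ − βxᵢ)²/(2·1) − β²/(2·4) + const.
Setting the derivative to zero: Σxᵢ(yᵢ − βxᵢ)/1 − β/4 = 0, so β = Σxᵢyᵢ / (Σxᵢ² + σ²/τ²).
Σxᵢyᵢ = 1·1 + 6·10 + 2·5 = 71; Σxᵢ² = 41; σ²/τ² = 0.25.
β̂_MAP = 71 / (41 + 0.25) = 71/41.25 ≈ 1.721.

β̂_MAP = 1.721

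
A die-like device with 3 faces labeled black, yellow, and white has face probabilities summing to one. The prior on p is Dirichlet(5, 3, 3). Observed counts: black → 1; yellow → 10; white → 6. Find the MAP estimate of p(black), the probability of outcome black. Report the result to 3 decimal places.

The posterior is Dirichlet(αᵢ + nᵢ) = Dirichlet(6, 13, 9).
For a Dirichlet(a₁,…,a_K) with all aᵢ > 1, the mode has j-th component (aⱼ − 1)/(Σaᵢ − K).
Here Σaᵢ = 28 and K = 3, so p(black) = (6 − 1)/(28 − 3) = 5/25 ≈ 0.200.

MAP estimate of p(black) = 0.200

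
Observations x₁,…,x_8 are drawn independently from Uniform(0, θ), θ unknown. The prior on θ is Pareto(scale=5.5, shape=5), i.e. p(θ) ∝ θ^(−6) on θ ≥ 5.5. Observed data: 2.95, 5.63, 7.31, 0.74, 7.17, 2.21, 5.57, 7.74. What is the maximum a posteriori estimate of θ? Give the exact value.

The Uniform(0, θ) likelihood is θ^(−n) for θ ≥ max(xᵢ), zero otherwise. Here max(xᵢ) = 7.74.
Posterior ∝ θ^(−6) · θ^(−8) = θ^(−14) on θ ≥ max(5.5, 7.74) = 7.74.
This density is strictly decreasing in θ, so the posterior mode lies at the lower boundary of the support.

θ̂_MAP = 7.74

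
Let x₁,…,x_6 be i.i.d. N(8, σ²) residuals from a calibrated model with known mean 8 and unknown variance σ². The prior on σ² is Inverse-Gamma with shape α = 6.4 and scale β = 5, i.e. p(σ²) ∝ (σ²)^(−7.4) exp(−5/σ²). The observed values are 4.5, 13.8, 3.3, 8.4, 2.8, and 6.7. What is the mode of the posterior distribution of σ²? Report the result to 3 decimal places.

σ̂²_MAP = 5.138

Sum of squared deviations about the known mean: SS = (4.5−8)² + (13.8−8)² + (3.3−8)² + (8.4−8)² + (2.8−8)² + (6.7−8)² = 96.87.
The Normal likelihood contributes (σ²)^(−n/2) exp(−SS/(2σ²)), so the posterior is Inverse-Gamma(α + n/2, β + SS/2) = Inverse-Gamma(9.4, 53.435).
The mode of Inverse-Gamma(a, b) is b/(a+1) = 53.435/10.4 ≈ 5.138.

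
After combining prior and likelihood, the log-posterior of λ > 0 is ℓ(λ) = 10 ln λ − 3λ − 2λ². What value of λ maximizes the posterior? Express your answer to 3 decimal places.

ℓ'(λ) = 10/λ − 3 − 4λ. Setting this to zero and multiplying by λ: 4λ² + 3λ − 10 = 0.
λ = (−3 + √(3² + 4·4·10)) / (2·4) = (−3 + √169) / 8 = (−3 + 13)/8 = 5/4.
ℓ''(λ) = −10/λ² − 4 < 0, confirming a maximum.

λ̂_MAP = 1.250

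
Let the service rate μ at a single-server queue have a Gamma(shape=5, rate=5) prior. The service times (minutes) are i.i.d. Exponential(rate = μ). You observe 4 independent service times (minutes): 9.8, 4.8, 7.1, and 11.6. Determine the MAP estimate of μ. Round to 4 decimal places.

μ̂_MAP = 0.2089

The Exponential(rate=μ) likelihood is ∝ μ^n e^(−μΣtᵢ). Here n = 4 and Σtᵢ = 9.8 + 4.8 + 7.1 + 11.6 = 33.3.
Posterior ∝ μ^4e^(−5μ) · μ^4e^(−33.3μ) = μ^8e^(−38.3μ), i.e. Gamma(9, 38.3).
Mode = (a−1)/b = 8/38.3 ≈ 0.2089.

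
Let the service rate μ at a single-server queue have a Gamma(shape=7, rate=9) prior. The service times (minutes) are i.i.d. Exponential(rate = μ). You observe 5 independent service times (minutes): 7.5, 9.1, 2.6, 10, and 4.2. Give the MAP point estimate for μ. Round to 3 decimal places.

μ̂_MAP = 0.259

The Exponential(rate=μ) likelihood is ∝ μ^n e^(−μΣtᵢ). Here n = 5 and Σtᵢ = 7.5 + 9.1 + 2.6 + 10 + 4.2 = 33.4.
Posterior ∝ μ^6e^(−9μ) · μ^5e^(−33.4μ) = μ^11e^(−42.4μ), i.e. Gamma(12, 42.4).
Mode = (a−1)/b = 11/42.4 ≈ 0.259.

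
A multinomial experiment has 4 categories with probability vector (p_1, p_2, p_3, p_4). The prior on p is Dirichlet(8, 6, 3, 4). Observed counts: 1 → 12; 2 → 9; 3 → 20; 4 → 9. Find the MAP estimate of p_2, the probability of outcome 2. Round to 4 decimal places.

MAP estimate: 0.2090

The posterior is Dirichlet(αᵢ + nᵢ) = Dirichlet(20, 15, 23, 13).
For a Dirichlet(a₁,…,a_K) with all aᵢ > 1, the mode has j-th component (aⱼ − 1)/(Σaᵢ − K).
Here Σaᵢ = 71 and K = 4, so p_2 = (15 − 1)/(71 − 4) = 14/67 ≈ 0.2090.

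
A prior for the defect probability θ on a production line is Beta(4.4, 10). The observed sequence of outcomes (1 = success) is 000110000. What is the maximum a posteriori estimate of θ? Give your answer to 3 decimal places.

Prior: Beta(4.4, 10).
Data: 2 successes in 9 trials (from the sequence). The binomial likelihood contributes θ^2(1−θ)^7, so the posterior is Beta(4.4+2, 10+7) = Beta(6.4, 17).
For Beta(a, b) with a, b > 1 the mode is (a−1)/(a+b−2) = 5.4/21.4 ≈ 0.252.

θ̂_MAP = 0.252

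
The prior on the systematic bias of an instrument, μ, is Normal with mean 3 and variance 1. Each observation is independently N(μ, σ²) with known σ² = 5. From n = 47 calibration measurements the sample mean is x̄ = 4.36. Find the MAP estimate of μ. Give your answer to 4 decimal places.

μ̂_MAP = 4.2292

n = 47, x̄ = 4.36.
For a Normal prior and Normal likelihood with known variance, the posterior is Normal; its mode equals its mean, the precision-weighted average.
Prior precision 1/σ₀² = 1/1 = 1; data precision n/σ² = 47/5 = 9.4.
μ̂ = (1·3 + 9.4·4.36) / (1 + 9.4) = 43.984/10.4 = 2749/650 ≈ 4.2292.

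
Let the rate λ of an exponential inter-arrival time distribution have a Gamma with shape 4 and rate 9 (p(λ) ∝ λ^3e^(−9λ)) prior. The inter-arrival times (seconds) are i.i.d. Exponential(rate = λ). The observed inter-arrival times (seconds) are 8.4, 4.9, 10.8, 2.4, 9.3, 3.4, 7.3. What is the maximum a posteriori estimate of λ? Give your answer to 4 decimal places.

The Exponential(rate=λ) likelihood is ∝ λ^n e^(−λΣtᵢ). Here n = 7 and Σtᵢ = 8.4 + 4.9 + 10.8 + 2.4 + 9.3 + 3.4 + 7.3 = 46.5.
Posterior ∝ λ^3e^(−9λ) · λ^7e^(−46.5λ) = λ^10e^(−55.5λ), i.e. Gamma(11, 55.5).
Mode = (a−1)/b = 10/55.5 ≈ 0.1802.

λ̂_MAP = 0.1802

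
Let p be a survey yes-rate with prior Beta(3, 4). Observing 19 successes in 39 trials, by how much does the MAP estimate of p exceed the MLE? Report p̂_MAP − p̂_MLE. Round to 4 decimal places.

Posterior is Beta(22, 24); MAP = (22−1)/(46−2) = 21/44 ≈ 0.47727.
MLE ignores the prior: p̂_MLE = k/n = 19/39 ≈ 0.48718.
Difference = 21/44 − 19/39 = -17/1716 ≈ -0.0099.

MAP − MLE = -0.0099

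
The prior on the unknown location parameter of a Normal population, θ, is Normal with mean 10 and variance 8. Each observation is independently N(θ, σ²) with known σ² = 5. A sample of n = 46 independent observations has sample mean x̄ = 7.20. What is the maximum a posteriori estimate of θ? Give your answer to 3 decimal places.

n = 46, x̄ = 7.20.
For a Normal prior and Normal likelihood with known variance, the posterior is Normal; its mode equals its mean, the precision-weighted average.
Prior precision 1/σ₀² = 1/8 = 0.125; data precision n/σ² = 46/5 = 9.2.
θ̂ = (0.125·10 + 9.2·7.2) / (0.125 + 9.2) = 67.49/9.325 = 13498/1865 ≈ 7.238.

θ̂_MAP = 7.238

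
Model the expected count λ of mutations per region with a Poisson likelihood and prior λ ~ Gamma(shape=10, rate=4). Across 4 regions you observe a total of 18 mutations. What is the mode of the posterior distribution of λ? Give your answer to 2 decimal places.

λ̂_MAP = 3.38

Σxᵢ = 18, n = 4.
Posterior ∝ λ^9e^(−4λ) · λ^18e^(−4λ) = λ^27e^(−8λ), i.e. Gamma(shape=28, rate=8).
The mode of a Gamma(a, b) with a ≥ 1 (shape–rate) is (a−1)/b = 27/8 ≈ 3.38.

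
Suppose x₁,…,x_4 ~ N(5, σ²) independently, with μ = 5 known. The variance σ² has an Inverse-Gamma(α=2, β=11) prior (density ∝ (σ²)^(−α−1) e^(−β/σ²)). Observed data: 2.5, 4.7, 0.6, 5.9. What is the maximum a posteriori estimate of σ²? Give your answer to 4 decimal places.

Sum of squared deviations about the known mean: SS = (2.5−5)² + (4.7−5)² + (0.6−5)² + (5.9−5)² = 26.51.
The Normal likelihood contributes (σ²)^(−n/2) exp(−SS/(2σ²)), so the posterior is Inverse-Gamma(α + n/2, β + SS/2) = Inverse-Gamma(4, 24.255).
The mode of Inverse-Gamma(a, b) is b/(a+1) = 24.255/5 ≈ 4.8510.

σ̂²_MAP = 4.8510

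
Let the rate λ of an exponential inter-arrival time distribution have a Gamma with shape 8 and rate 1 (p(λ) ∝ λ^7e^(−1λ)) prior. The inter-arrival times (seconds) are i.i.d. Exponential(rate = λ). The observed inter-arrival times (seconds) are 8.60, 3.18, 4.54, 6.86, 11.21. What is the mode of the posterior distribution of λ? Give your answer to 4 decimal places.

λ̂_MAP = 0.3391

The Exponential(rate=λ) likelihood is ∝ λ^n e^(−λΣtᵢ). Here n = 5 and Σtᵢ = 8.60 + 3.18 + 4.54 + 6.86 + 11.21 = 34.39.
Posterior ∝ λ^7e^(−1λ) · λ^5e^(−34.39λ) = λ^12e^(−35.39λ), i.e. Gamma(13, 35.39).
Mode = (a−1)/b = 12/35.39 ≈ 0.3391.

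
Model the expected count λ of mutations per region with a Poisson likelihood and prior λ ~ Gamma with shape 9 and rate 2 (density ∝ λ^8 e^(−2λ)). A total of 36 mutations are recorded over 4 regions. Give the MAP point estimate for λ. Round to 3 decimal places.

λ̂_MAP = 7.333

Σxᵢ = 36, n = 4.
Posterior ∝ λ^8e^(−2λ) · λ^36e^(−4λ) = λ^44e^(−6λ), i.e. Gamma(shape=45, rate=6).
The mode of a Gamma(a, b) with a ≥ 1 (shape–rate) is (a−1)/b = 44/6 ≈ 7.333.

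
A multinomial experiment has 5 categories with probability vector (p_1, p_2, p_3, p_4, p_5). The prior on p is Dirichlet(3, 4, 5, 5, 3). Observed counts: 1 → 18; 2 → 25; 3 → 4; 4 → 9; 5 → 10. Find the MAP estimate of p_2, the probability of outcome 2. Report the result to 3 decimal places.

The posterior is Dirichlet(αᵢ + nᵢ) = Dirichlet(21, 29, 9, 14, 13).
For a Dirichlet(a₁,…,a_K) with all aᵢ > 1, the mode has j-th component (aⱼ − 1)/(Σaᵢ − K).
Here Σaᵢ = 86 and K = 5, so p_2 = (29 − 1)/(86 − 5) = 28/81 ≈ 0.346.

MAP estimate: 0.346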